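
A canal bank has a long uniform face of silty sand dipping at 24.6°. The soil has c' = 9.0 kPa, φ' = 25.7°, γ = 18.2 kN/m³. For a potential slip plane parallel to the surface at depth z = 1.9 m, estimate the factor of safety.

For an infinite slope with a slip plane parallel to the surface (no pore pressure): FS = [c' + γz cos²β tanφ'] / [γz sinβ cosβ].
γz = 18.2·1.9 = 34.58 kN/m²
Numerator = 9.0 + 34.58·cos²24.6°·tan25.7° = 9.0 + 34.58·0.8267·0.4813 = 22.758 kPa
Denominator = 34.58·sin24.6°·cos24.6° = 34.58·0.4163·0.9092 = 13.088 kPa
FS = 22.758 / 13.088 = 1.739

FS = 1.74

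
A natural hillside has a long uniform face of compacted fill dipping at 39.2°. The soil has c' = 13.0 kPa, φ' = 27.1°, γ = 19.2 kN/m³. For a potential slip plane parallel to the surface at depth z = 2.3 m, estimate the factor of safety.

For an infinite slope with a slip plane parallel to the surface (no pore pressure): FS = [c' + γz cos²β tanφ'] / [γz sinβ cosβ].
γz = 19.2·2.3 = 44.16 kN/m²
Numerator = 13.0 + 44.16·cos²39.2°·tan27.1° = 13.0 + 44.16·0.6005·0.5117 = 26.571 kPa
Denominator = 44.16·sin39.2°·cos39.2° = 44.16·0.6320·0.7749 = 21.629 kPa
FS = 26.571 / 21.629 = 1.228

FS = 1.23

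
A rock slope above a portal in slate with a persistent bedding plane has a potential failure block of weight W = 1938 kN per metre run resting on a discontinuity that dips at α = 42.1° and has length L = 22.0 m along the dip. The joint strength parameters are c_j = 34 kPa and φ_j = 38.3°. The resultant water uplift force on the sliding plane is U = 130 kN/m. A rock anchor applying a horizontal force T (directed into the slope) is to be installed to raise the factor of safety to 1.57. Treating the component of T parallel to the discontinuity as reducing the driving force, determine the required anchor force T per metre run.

Resolving forces along and normal to the sliding plane, with the horizontal anchor force T adding T·sinα to the effective normal force and T·cosα acting up the plane against the driving force:
FS = [c_jL + (W cosα − U + T sinα) tanφ_j] / [W sinα − T cosα]
Without the anchor: N' = 1307.9 kN/m, driving T_d = 1299.3 kN/m, resisting R = 34·22.0 + 1307.9·tan38.3° = 1781.0 kN/m, FS = 1.37.
Setting FS = 1.57 and solving for T:
1.57·(1299.3 − T cos42.1°) = 1781.0 + T sin42.1°·tan38.3°
T·(sin42.1°·tan38.3° + 1.57·cos42.1°) = 1.57·1299.3 − 1781.0
T·(0.6704·0.7898 + 1.57·0.7420) = 2039.9 − 1781.0 = 258.9
T·1.6944 = 258.9
T = 152.8 kN/m

T = 153 kN/m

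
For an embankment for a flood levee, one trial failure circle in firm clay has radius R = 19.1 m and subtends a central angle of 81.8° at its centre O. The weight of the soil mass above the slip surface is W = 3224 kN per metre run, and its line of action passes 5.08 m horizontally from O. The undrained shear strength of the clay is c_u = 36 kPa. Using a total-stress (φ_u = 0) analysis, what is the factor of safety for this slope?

Taking moments about the centre O, the resisting moment is provided by the undrained shear strength acting along the arc:
Arc length L_a = R·θ = 19.1·(81.8°·π/180) = 19.1·1.4277 = 27.27 m
M_R = c_u·L_a·R = 36·27.27·19.1 = 18749.9 kN·m/m
M_D = W·d = 3224·5.08 = 16377.9 kN·m/m
FS = M_R / M_D = 18749.9 / 16377.9 = 1.145

FS = 1.14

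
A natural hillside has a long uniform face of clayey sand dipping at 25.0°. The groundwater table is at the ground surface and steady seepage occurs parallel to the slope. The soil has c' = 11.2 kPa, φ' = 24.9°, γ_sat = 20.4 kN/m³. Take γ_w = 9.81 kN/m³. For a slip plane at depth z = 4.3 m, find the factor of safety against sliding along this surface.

With seepage parallel to the slope and the water table at the surface, the effective normal stress on the slip plane uses the buoyant unit weight γ' = γ_sat − γ_w while the driving shear stress uses γ_sat:
FS = [c' + γ' z cos²β tanφ'] / [γ_sat z sinβ cosβ]
γ' = 20.4 − 9.81 = 10.59 kN/m³
Numerator = 11.2 + 10.59·4.3·cos²25.0°·tan24.9° = 11.2 + 10.59·4.3·0.8214·0.4642 = 28.562 kPa
Denominator = 20.4·4.3·sin25.0°·cos25.0° = 20.4·4.3·0.4226·0.9063 = 33.599 kPa
FS = 28.562 / 33.599 = 0.850

FS = 0.85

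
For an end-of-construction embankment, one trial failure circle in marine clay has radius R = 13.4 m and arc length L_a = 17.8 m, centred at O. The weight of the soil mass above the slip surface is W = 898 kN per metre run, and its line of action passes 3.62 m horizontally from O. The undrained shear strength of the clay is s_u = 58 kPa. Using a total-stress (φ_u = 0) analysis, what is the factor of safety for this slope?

Taking moments about the centre O, the resisting moment is provided by the undrained shear strength acting along the arc:
M_R = s_u·L_a·R = 58·17.80·13.4 = 13834.2 kN·m/m
M_D = W·d = 898·3.62 = 3250.8 kN·m/m
FS = M_R / M_D = 13834.2 / 3250.8 = 4.256

FS = 4.26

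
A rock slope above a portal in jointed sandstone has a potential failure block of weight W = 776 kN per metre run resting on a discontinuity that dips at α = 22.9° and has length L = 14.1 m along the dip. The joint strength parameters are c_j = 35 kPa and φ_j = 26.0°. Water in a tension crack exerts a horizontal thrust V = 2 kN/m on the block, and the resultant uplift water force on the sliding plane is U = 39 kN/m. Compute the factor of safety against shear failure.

FS = 2.71

Resolving the block weight along and normal to the plane and applying the Mohr–Coulomb strength on the joint:
N' = W cosα − U − V sinα = 776·cos22.9° − 39 − 2·sin22.9° = 675.1 kN/m
Driving force T = W sinα + V cosα = 776·sin22.9° + 2·cos22.9° = 303.8 kN/m
Resisting force R = c_j·L + N'·tanφ_j = 35·14.1 + 675.1·tan26.0° = 493.5 + 329.2 = 822.7 kN/m
FS = R / T = 822.7 / 303.8 = 2.708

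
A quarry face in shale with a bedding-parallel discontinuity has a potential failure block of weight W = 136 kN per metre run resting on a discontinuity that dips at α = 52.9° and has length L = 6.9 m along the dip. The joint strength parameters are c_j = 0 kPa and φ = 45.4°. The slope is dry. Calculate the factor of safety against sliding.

FS = 0.77

Resolving the block weight along and normal to the plane and applying the Mohr–Coulomb strength on the joint:
N' = W cosα = 136·cos52.9° = 82.0 kN/m
Driving force T = W sinα = 136·sin52.9° = 108.5 kN/m
Resisting force R = c_j·L + N'·tanφ = 0·6.9 + 82.0·tan45.4° = 0.0 + 83.2 = 83.2 kN/m
FS = R / T = 83.2 / 108.5 = 0.767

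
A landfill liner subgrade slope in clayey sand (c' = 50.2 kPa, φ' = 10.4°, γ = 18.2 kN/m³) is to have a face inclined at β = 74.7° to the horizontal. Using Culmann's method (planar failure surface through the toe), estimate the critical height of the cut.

Culmann's analysis gives the critical failure plane at α_cr = (β + φ')/2 = (74.7 + 10.4)/2 = 42.6°, and the critical height
H_c = (4c'/γ) · sinβ cosφ' / [1 − cos(β − φ')]
    = (4·50.2/18.2) · sin74.7°·cos10.4° / [1 − cos(64.3°)]
    = 11.033 · 0.9646·0.9836 / [1 − 0.4337]
    = 11.033 · 0.9487 / 0.5663
    = 18.48 m

H_c = 18.48 m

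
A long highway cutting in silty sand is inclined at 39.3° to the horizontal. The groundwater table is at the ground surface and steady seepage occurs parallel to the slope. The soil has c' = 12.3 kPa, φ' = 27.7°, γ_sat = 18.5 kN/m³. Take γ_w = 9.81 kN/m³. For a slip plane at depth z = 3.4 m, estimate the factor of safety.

FS = 0.70

With seepage parallel to the slope and the water table at the surface, the effective normal stress on the slip plane uses the buoyant unit weight γ' = γ_sat − γ_w while the driving shear stress uses γ_sat:
FS = [c' + γ' z cos²β tanφ'] / [γ_sat z sinβ cosβ]
γ' = 18.5 − 9.81 = 8.69 kN/m³
Numerator = 12.3 + 8.69·3.4·cos²39.3°·tan27.7° = 12.3 + 8.69·3.4·0.5988·0.5250 = 21.589 kPa
Denominator = 18.5·3.4·sin39.3°·cos39.3° = 18.5·3.4·0.6334·0.7738 = 30.830 kPa
FS = 21.589 / 30.830 = 0.700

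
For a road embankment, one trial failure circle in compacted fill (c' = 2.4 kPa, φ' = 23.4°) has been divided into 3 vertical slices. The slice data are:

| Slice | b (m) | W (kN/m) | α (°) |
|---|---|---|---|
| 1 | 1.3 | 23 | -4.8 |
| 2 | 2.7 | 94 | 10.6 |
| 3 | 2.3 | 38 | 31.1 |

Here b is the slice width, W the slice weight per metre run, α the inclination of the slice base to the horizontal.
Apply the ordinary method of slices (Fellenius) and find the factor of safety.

FS = 2.29

Ordinary method of slices: FS = Σ[c'·Δl_i + (W_i cosα_i)·tanφ'] / Σ W_i sinα_i, with Δl_i = b_i / cosα_i.
Slice 1: Δl = 1.3/cos(-4.8°) = 1.305 m; N'_1 = 23·cos(-4.8°) = 22.9; c'Δl = 3.13; W sinα = -1.9
Slice 2: Δl = 2.7/cos10.6° = 2.747 m; N'_2 = 94·cos10.6° = 92.4; c'Δl = 6.59; W sinα = 17.3
Slice 3: Δl = 2.3/cos31.1° = 2.686 m; N'_3 = 38·cos31.1° = 32.5; c'Δl = 6.45; W sinα = 19.6
Σc'Δl = 16.2 kN/m; ΣN' = 147.9 kN/m; ΣW sinα = 35.0 kN/m
Resisting = 16.2 + 147.9·tan23.4° = 16.2 + 64.0 = 80.2 kN/m
FS = 80.2 / 35.0 = 2.290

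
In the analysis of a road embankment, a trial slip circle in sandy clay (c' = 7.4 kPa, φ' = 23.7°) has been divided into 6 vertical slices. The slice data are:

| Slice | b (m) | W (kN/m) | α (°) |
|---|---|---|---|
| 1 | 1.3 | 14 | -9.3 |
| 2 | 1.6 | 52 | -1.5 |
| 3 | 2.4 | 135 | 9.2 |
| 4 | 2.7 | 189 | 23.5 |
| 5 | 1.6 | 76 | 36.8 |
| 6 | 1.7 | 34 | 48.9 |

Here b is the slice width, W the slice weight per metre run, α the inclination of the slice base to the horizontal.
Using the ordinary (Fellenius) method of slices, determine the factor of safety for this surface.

FS = 1.80

Ordinary method of slices: FS = Σ[c'·Δl_i + (W_i cosα_i)·tanφ'] / Σ W_i sinα_i, with Δl_i = b_i / cosα_i.
Slice 1: Δl = 1.3/cos(-9.3°) = 1.317 m; N'_1 = 14·cos(-9.3°) = 13.8; c'Δl = 9.75; W sinα = -2.3
Slice 2: Δl = 1.6/cos(-1.5°) = 1.601 m; N'_2 = 52·cos(-1.5°) = 52.0; c'Δl = 11.84; W sinα = -1.4
Slice 3: Δl = 2.4/cos9.2° = 2.431 m; N'_3 = 135·cos9.2° = 133.3; c'Δl = 17.99; W sinα = 21.6
Slice 4: Δl = 2.7/cos23.5° = 2.944 m; N'_4 = 189·cos23.5° = 173.3; c'Δl = 21.79; W sinα = 75.4
Slice 5: Δl = 1.6/cos36.8° = 1.998 m; N'_5 = 76·cos36.8° = 60.9; c'Δl = 14.79; W sinα = 45.5
Slice 6: Δl = 1.7/cos48.9° = 2.586 m; N'_6 = 34·cos48.9° = 22.4; c'Δl = 19.14; W sinα = 25.6
Σc'Δl = 95.3 kN/m; ΣN' = 455.6 kN/m; ΣW sinα = 164.5 kN/m
Resisting = 95.3 + 455.6·tan23.7° = 95.3 + 200.0 = 295.3 kN/m
FS = 295.3 / 164.5 = 1.795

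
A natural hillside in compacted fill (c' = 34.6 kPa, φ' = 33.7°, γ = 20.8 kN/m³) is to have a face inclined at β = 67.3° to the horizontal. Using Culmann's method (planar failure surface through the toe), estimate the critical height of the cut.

H_c = 30.57 m

Culmann's analysis gives the critical failure plane at α_cr = (β + φ')/2 = (67.3 + 33.7)/2 = 50.5°, and the critical height
H_c = (4c'/γ) · sinβ cosφ' / [1 − cos(β − φ')]
    = (4·34.6/20.8) · sin67.3°·cos33.7° / [1 − cos(33.6°)]
    = 6.654 · 0.9225·0.8320 / [1 − 0.8329]
    = 6.654 · 0.7675 / 0.1671
    = 30.57 m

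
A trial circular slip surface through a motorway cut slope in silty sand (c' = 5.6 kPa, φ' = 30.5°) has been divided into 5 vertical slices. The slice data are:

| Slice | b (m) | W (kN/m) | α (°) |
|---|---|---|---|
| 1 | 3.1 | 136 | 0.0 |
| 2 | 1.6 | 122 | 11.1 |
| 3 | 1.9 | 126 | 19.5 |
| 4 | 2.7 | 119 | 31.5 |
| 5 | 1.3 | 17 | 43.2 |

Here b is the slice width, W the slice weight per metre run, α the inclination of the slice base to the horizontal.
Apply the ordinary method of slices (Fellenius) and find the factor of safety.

FS = 2.53

Ordinary method of slices: FS = Σ[c'·Δl_i + (W_i cosα_i)·tanφ'] / Σ W_i sinα_i, with Δl_i = b_i / cosα_i.
Slice 1: Δl = 3.1/cos0.0° = 3.100 m; N'_1 = 136·cos0.0° = 136.0; c'Δl = 17.36; W sinα = 0.0
Slice 2: Δl = 1.6/cos11.1° = 1.631 m; N'_2 = 122·cos11.1° = 119.7; c'Δl = 9.13; W sinα = 23.5
Slice 3: Δl = 1.9/cos19.5° = 2.016 m; N'_3 = 126·cos19.5° = 118.8; c'Δl = 11.29; W sinα = 42.1
Slice 4: Δl = 2.7/cos31.5° = 3.167 m; N'_4 = 119·cos31.5° = 101.5; c'Δl = 17.73; W sinα = 62.2
Slice 5: Δl = 1.3/cos43.2° = 1.783 m; N'_5 = 17·cos43.2° = 12.4; c'Δl = 9.99; W sinα = 11.6
Σc'Δl = 65.5 kN/m; ΣN' = 488.3 kN/m; ΣW sinα = 139.4 kN/m
Resisting = 65.5 + 488.3·tan30.5° = 65.5 + 287.7 = 353.2 kN/m
FS = 353.2 / 139.4 = 2.534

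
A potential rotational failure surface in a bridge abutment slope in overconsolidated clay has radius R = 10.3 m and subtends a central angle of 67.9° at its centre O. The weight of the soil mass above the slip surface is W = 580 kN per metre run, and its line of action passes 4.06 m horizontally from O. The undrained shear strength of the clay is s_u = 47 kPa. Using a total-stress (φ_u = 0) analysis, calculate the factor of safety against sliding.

Taking moments about the centre O, the resisting moment is provided by the undrained shear strength acting along the arc:
Arc length L_a = R·θ = 10.3·(67.9°·π/180) = 10.3·1.1851 = 12.21 m
M_R = s_u·L_a·R = 47·12.21·10.3 = 5909.1 kN·m/m
M_D = W·d = 580·4.06 = 2354.8 kN·m/m
FS = M_R / M_D = 5909.1 / 2354.8 = 2.509

FS = 2.51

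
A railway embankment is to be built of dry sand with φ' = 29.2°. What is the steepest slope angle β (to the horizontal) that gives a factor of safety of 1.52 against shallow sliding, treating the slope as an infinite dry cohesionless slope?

β = 20.2°

For an infinite dry cohesionless slope FS = tanφ'/tanβ, so tanβ = tanφ' / FS.
tanβ = tan29.2° / 1.52 = 0.5589 / 1.52 = 0.3677
β = arctan(0.3677) = 20.19°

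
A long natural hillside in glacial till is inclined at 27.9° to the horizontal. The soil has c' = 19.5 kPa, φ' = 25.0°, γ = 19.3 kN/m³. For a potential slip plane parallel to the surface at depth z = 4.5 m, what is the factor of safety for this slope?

FS = 1.42

For an infinite slope with a slip plane parallel to the surface (no pore pressure): FS = [c' + γz cos²β tanφ'] / [γz sinβ cosβ].
γz = 19.3·4.5 = 86.85 kN/m²
Numerator = 19.5 + 86.85·cos²27.9°·tan25.0° = 19.5 + 86.85·0.7810·0.4663 = 51.131 kPa
Denominator = 86.85·sin27.9°·cos27.9° = 86.85·0.4679·0.8838 = 35.916 kPa
FS = 51.131 / 35.916 = 1.424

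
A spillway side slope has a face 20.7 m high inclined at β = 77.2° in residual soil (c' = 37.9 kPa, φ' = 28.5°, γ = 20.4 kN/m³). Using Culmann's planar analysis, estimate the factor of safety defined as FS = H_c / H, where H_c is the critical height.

H_c = (4c'/γ) · sinβ cosφ' / [1 − cos(β − φ')]
    = (4·37.9/20.4) · sin77.2°·cos28.5° / [1 − cos48.7°]
    = 7.431 · 0.8570 / 0.3400 = 18.73 m
FS = H_c / H = 18.73 / 20.7 = 0.905

FS = 0.90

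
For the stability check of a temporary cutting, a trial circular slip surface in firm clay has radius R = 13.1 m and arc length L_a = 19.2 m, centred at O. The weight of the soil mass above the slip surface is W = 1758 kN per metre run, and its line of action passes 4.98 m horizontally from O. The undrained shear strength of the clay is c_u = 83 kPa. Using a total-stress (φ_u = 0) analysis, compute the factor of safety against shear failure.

FS = 2.38

Taking moments about the centre O, the resisting moment is provided by the undrained shear strength acting along the arc:
M_R = c_u·L_a·R = 83·19.20·13.1 = 20876.2 kN·m/m
M_D = W·d = 1758·4.98 = 8754.8 kN·m/m
FS = M_R / M_D = 20876.2 / 8754.8 = 2.385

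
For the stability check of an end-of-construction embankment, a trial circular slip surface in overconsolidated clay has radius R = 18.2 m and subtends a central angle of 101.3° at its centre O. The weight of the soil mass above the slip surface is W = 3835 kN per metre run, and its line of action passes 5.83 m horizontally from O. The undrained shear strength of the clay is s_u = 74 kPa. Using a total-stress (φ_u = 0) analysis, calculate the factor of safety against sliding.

Taking moments about the centre O, the resisting moment is provided by the undrained shear strength acting along the arc:
Arc length L_a = R·θ = 18.2·(101.3°·π/180) = 18.2·1.7680 = 32.18 m
M_R = s_u·L_a·R = 74·32.18·18.2 = 43337.2 kN·m/m
M_D = W·d = 3835·5.83 = 22358.0 kN·m/m
FS = M_R / M_D = 43337.2 / 22358.0 = 1.938

FS = 1.94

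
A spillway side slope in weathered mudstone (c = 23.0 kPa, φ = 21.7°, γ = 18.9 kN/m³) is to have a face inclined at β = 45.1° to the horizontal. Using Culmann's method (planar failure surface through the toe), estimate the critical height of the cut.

H_c = 38.95 m

Culmann's analysis gives the critical failure plane at α_cr = (β + φ)/2 = (45.1 + 21.7)/2 = 33.4°, and the critical height
H_c = (4c/γ) · sinβ cosφ / [1 − cos(β − φ)]
    = (4·23.0/18.9) · sin45.1°·cos21.7° / [1 − cos(23.4°)]
    = 4.868 · 0.7083·0.9291 / [1 − 0.9178]
    = 4.868 · 0.6581 / 0.0822
    = 38.95 m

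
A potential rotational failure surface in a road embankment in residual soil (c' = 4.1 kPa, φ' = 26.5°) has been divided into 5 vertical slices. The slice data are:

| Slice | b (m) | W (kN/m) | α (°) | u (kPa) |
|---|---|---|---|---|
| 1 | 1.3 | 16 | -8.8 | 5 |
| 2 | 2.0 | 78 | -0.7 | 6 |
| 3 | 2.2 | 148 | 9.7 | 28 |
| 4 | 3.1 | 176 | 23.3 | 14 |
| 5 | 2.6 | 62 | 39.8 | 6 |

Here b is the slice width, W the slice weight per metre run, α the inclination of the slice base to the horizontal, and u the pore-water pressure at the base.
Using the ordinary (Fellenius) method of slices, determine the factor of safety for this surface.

FS = 1.53

Ordinary method of slices: FS = Σ[c'·Δl_i + (W_i cosα_i − u_i·Δl_i)·tanφ'] / Σ W_i sinα_i, with Δl_i = b_i / cosα_i.
Slice 1: Δl = 1.3/cos(-8.8°) = 1.315 m; N'_1 = 16·cos(-8.8°) − 5·1.315 = 9.2; c'Δl = 5.39; W sinα = -2.4
Slice 2: Δl = 2.0/cos(-0.7°) = 2.000 m; N'_2 = 78·cos(-0.7°) − 6·2.000 = 66.0; c'Δl = 8.20; W sinα = -1.0
Slice 3: Δl = 2.2/cos9.7° = 2.232 m; N'_3 = 148·cos9.7° − 28·2.232 = 83.4; c'Δl = 9.15; W sinα = 24.9
Slice 4: Δl = 3.1/cos23.3° = 3.375 m; N'_4 = 176·cos23.3° − 14·3.375 = 114.4; c'Δl = 13.84; W sinα = 69.6
Slice 5: Δl = 2.6/cos39.8° = 3.384 m; N'_5 = 62·cos39.8° − 6·3.384 = 27.3; c'Δl = 13.88; W sinα = 39.7
Σc'Δl = 50.5 kN/m; ΣN' = 300.3 kN/m; ΣW sinα = 130.8 kN/m
Resisting = 50.5 + 300.3·tan26.5° = 50.5 + 149.7 = 200.2 kN/m
FS = 200.2 / 130.8 = 1.530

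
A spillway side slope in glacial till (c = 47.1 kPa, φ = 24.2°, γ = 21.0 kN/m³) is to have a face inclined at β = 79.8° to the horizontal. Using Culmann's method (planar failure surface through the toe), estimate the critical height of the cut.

Culmann's analysis gives the critical failure plane at α_cr = (β + φ)/2 = (79.8 + 24.2)/2 = 52.0°, and the critical height
H_c = (4c/γ) · sinβ cosφ / [1 − cos(β − φ)]
    = (4·47.1/21.0) · sin79.8°·cos24.2° / [1 − cos(55.6°)]
    = 8.971 · 0.9842·0.9121 / [1 − 0.5650]
    = 8.971 · 0.8977 / 0.4350
    = 18.51 m

H_c = 18.51 m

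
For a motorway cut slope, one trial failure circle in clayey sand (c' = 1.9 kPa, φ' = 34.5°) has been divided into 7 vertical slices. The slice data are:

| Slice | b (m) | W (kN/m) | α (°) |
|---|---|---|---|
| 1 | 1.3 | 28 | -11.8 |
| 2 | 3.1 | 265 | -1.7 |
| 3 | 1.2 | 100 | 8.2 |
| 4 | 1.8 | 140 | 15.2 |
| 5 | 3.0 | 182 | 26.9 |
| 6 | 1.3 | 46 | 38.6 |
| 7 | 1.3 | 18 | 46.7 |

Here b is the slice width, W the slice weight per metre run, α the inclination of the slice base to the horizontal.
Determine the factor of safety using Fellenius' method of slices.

Ordinary method of slices: FS = Σ[c'·Δl_i + (W_i cosα_i)·tanφ'] / Σ W_i sinα_i, with Δl_i = b_i / cosα_i.
Slice 1: Δl = 1.3/cos(-11.8°) = 1.328 m; N'_1 = 28·cos(-11.8°) = 27.4; c'Δl = 2.52; W sinα = -5.7
Slice 2: Δl = 3.1/cos(-1.7°) = 3.101 m; N'_2 = 265·cos(-1.7°) = 264.9; c'Δl = 5.89; W sinα = -7.9
Slice 3: Δl = 1.2/cos8.2° = 1.212 m; N'_3 = 100·cos8.2° = 99.0; c'Δl = 2.30; W sinα = 14.3
Slice 4: Δl = 1.8/cos15.2° = 1.865 m; N'_4 = 140·cos15.2° = 135.1; c'Δl = 3.54; W sinα = 36.7
Slice 5: Δl = 3.0/cos26.9° = 3.364 m; N'_5 = 182·cos26.9° = 162.3; c'Δl = 6.39; W sinα = 82.3
Slice 6: Δl = 1.3/cos38.6° = 1.663 m; N'_6 = 46·cos38.6° = 35.9; c'Δl = 3.16; W sinα = 28.7
Slice 7: Δl = 1.3/cos46.7° = 1.896 m; N'_7 = 18·cos46.7° = 12.3; c'Δl = 3.60; W sinα = 13.1
Σc'Δl = 27.4 kN/m; ΣN' = 737.0 kN/m; ΣW sinα = 161.5 kN/m
Resisting = 27.4 + 737.0·tan34.5° = 27.4 + 506.5 = 533.9 kN/m
FS = 533.9 / 161.5 = 3.306

FS = 3.31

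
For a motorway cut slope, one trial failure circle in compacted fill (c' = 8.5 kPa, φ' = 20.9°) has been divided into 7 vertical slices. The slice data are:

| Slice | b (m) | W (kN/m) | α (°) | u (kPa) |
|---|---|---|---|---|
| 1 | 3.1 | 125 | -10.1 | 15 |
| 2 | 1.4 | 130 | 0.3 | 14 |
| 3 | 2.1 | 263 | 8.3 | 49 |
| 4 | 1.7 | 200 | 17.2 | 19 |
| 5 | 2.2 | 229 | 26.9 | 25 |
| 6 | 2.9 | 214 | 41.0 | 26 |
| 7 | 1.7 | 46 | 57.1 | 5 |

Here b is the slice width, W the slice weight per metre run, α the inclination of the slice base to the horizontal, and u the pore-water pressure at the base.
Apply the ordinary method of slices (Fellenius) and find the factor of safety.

Ordinary method of slices: FS = Σ[c'·Δl_i + (W_i cosα_i − u_i·Δl_i)·tanφ'] / Σ W_i sinα_i, with Δl_i = b_i / cosα_i.
Slice 1: Δl = 3.1/cos(-10.1°) = 3.149 m; N'_1 = 125·cos(-10.1°) − 15·3.149 = 75.8; c'Δl = 26.76; W sinα = -21.9
Slice 2: Δl = 1.4/cos0.3° = 1.400 m; N'_2 = 130·cos0.3° − 14·1.400 = 110.4; c'Δl = 11.90; W sinα = 0.7
Slice 3: Δl = 2.1/cos8.3° = 2.122 m; N'_3 = 263·cos8.3° − 49·2.122 = 156.3; c'Δl = 18.04; W sinα = 38.0
Slice 4: Δl = 1.7/cos17.2° = 1.780 m; N'_4 = 200·cos17.2° − 19·1.780 = 157.2; c'Δl = 15.13; W sinα = 59.1
Slice 5: Δl = 2.2/cos26.9° = 2.467 m; N'_5 = 229·cos26.9° − 25·2.467 = 142.5; c'Δl = 20.97; W sinα = 103.6
Slice 6: Δl = 2.9/cos41.0° = 3.843 m; N'_6 = 214·cos41.0° − 26·3.843 = 61.6; c'Δl = 32.66; W sinα = 140.4
Slice 7: Δl = 1.7/cos57.1° = 3.130 m; N'_7 = 46·cos57.1° − 5·3.130 = 9.3; c'Δl = 26.60; W sinα = 38.6
Σc'Δl = 152.1 kN/m; ΣN' = 713.2 kN/m; ΣW sinα = 358.5 kN/m
Resisting = 152.1 + 713.2·tan20.9° = 152.1 + 272.4 = 424.4 kN/m
FS = 424.4 / 358.5 = 1.184

FS = 1.18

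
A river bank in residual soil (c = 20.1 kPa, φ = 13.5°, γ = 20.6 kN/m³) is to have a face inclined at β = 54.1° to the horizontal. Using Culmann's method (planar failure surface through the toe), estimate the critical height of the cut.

H_c = 12.77 m

Culmann's analysis gives the critical failure plane at α_cr = (β + φ)/2 = (54.1 + 13.5)/2 = 33.8°, and the critical height
H_c = (4c/γ) · sinβ cosφ / [1 − cos(β − φ)]
    = (4·20.1/20.6) · sin54.1°·cos13.5° / [1 − cos(40.6°)]
    = 3.903 · 0.8100·0.9724 / [1 − 0.7593]
    = 3.903 · 0.7877 / 0.2407
    = 12.77 m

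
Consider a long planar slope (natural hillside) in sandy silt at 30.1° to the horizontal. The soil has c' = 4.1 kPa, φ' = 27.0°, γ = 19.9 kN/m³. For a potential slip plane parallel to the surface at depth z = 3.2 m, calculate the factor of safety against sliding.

For an infinite slope with a slip plane parallel to the surface (no pore pressure): FS = [c' + γz cos²β tanφ'] / [γz sinβ cosβ].
γz = 19.9·3.2 = 63.68 kN/m²
Numerator = 4.1 + 63.68·cos²30.1°·tan27.0° = 4.1 + 63.68·0.7485·0.5095 = 28.386 kPa
Denominator = 63.68·sin30.1°·cos30.1° = 63.68·0.5015·0.8652 = 27.630 kPa
FS = 28.386 / 27.630 = 1.027

FS = 1.03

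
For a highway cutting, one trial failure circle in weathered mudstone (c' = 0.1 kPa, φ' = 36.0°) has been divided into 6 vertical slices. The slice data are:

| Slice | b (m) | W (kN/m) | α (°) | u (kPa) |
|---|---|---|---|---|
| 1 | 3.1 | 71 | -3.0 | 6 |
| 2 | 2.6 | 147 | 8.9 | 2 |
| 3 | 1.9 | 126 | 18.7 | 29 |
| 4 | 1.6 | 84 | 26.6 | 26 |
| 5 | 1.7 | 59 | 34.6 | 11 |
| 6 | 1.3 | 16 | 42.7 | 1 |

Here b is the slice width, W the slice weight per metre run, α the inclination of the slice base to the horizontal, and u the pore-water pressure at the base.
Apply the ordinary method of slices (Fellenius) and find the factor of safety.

Ordinary method of slices: FS = Σ[c'·Δl_i + (W_i cosα_i − u_i·Δl_i)·tanφ'] / Σ W_i sinα_i, with Δl_i = b_i / cosα_i.
Slice 1: Δl = 3.1/cos(-3.0°) = 3.104 m; N'_1 = 71·cos(-3.0°) − 6·3.104 = 52.3; c'Δl = 0.31; W sinα = -3.7
Slice 2: Δl = 2.6/cos8.9° = 2.632 m; N'_2 = 147·cos8.9° − 2·2.632 = 140.0; c'Δl = 0.26; W sinα = 22.7
Slice 3: Δl = 1.9/cos18.7° = 2.006 m; N'_3 = 126·cos18.7° − 29·2.006 = 61.2; c'Δl = 0.20; W sinα = 40.4
Slice 4: Δl = 1.6/cos26.6° = 1.789 m; N'_4 = 84·cos26.6° − 26·1.789 = 28.6; c'Δl = 0.18; W sinα = 37.6
Slice 5: Δl = 1.7/cos34.6° = 2.065 m; N'_5 = 59·cos34.6° − 11·2.065 = 25.8; c'Δl = 0.21; W sinα = 33.5
Slice 6: Δl = 1.3/cos42.7° = 1.769 m; N'_6 = 16·cos42.7° − 1·1.769 = 10.0; c'Δl = 0.18; W sinα = 10.9
Σc'Δl = 1.3 kN/m; ΣN' = 317.8 kN/m; ΣW sinα = 141.4 kN/m
Resisting = 1.3 + 317.8·tan36.0° = 1.3 + 230.9 = 232.3 kN/m
FS = 232.3 / 141.4 = 1.643

FS = 1.64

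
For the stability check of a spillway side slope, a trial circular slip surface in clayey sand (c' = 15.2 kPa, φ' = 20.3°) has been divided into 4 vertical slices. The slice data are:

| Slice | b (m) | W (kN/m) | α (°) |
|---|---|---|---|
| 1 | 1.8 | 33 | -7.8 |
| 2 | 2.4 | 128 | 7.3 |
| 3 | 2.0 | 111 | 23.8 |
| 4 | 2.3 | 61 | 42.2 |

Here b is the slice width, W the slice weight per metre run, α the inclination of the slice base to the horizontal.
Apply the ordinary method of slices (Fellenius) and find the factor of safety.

FS = 2.65

Ordinary method of slices: FS = Σ[c'·Δl_i + (W_i cosα_i)·tanφ'] / Σ W_i sinα_i, with Δl_i = b_i / cosα_i.
Slice 1: Δl = 1.8/cos(-7.8°) = 1.817 m; N'_1 = 33·cos(-7.8°) = 32.7; c'Δl = 27.62; W sinα = -4.5
Slice 2: Δl = 2.4/cos7.3° = 2.420 m; N'_2 = 128·cos7.3° = 127.0; c'Δl = 36.78; W sinα = 16.3
Slice 3: Δl = 2.0/cos23.8° = 2.186 m; N'_3 = 111·cos23.8° = 101.6; c'Δl = 33.23; W sinα = 44.8
Slice 4: Δl = 2.3/cos42.2° = 3.105 m; N'_4 = 61·cos42.2° = 45.2; c'Δl = 47.19; W sinα = 41.0
Σc'Δl = 144.8 kN/m; ΣN' = 306.4 kN/m; ΣW sinα = 97.6 kN/m
Resisting = 144.8 + 306.4·tan20.3° = 144.8 + 113.3 = 258.2 kN/m
FS = 258.2 / 97.6 = 2.646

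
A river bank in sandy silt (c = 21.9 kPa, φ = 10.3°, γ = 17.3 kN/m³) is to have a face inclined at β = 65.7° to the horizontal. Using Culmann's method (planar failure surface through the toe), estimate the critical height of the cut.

H_c = 10.51 m

Culmann's analysis gives the critical failure plane at α_cr = (β + φ)/2 = (65.7 + 10.3)/2 = 38.0°, and the critical height
H_c = (4c/γ) · sinβ cosφ / [1 − cos(β − φ)]
    = (4·21.9/17.3) · sin65.7°·cos10.3° / [1 − cos(55.4°)]
    = 5.064 · 0.9114·0.9839 / [1 − 0.5678]
    = 5.064 · 0.8967 / 0.4322
    = 10.51 m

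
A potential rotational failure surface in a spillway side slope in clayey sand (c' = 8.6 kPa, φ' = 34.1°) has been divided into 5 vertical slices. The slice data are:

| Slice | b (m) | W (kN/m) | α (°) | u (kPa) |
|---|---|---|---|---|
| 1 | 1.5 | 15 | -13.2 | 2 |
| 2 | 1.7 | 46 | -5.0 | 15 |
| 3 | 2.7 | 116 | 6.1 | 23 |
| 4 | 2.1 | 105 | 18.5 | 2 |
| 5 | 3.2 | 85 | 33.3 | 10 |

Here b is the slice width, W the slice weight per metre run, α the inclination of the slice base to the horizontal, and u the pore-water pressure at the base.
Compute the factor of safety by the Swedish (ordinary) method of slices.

FS = 2.91

Ordinary method of slices: FS = Σ[c'·Δl_i + (W_i cosα_i − u_i·Δl_i)·tanφ'] / Σ W_i sinα_i, with Δl_i = b_i / cosα_i.
Slice 1: Δl = 1.5/cos(-13.2°) = 1.541 m; N'_1 = 15·cos(-13.2°) − 2·1.541 = 11.5; c'Δl = 13.25; W sinα = -3.4
Slice 2: Δl = 1.7/cos(-5.0°) = 1.706 m; N'_2 = 46·cos(-5.0°) − 15·1.706 = 20.2; c'Δl = 14.68; W sinα = -4.0
Slice 3: Δl = 2.7/cos6.1° = 2.715 m; N'_3 = 116·cos6.1° − 23·2.715 = 52.9; c'Δl = 23.35; W sinα = 12.3
Slice 4: Δl = 2.1/cos18.5° = 2.214 m; N'_4 = 105·cos18.5° − 2·2.214 = 95.1; c'Δl = 19.04; W sinα = 33.3
Slice 5: Δl = 3.2/cos33.3° = 3.829 m; N'_5 = 85·cos33.3° − 10·3.829 = 32.8; c'Δl = 32.93; W sinα = 46.7
Σc'Δl = 103.2 kN/m; ΣN' = 212.5 kN/m; ΣW sinα = 84.9 kN/m
Resisting = 103.2 + 212.5·tan34.1° = 103.2 + 143.9 = 247.2 kN/m
FS = 247.2 / 84.9 = 2.912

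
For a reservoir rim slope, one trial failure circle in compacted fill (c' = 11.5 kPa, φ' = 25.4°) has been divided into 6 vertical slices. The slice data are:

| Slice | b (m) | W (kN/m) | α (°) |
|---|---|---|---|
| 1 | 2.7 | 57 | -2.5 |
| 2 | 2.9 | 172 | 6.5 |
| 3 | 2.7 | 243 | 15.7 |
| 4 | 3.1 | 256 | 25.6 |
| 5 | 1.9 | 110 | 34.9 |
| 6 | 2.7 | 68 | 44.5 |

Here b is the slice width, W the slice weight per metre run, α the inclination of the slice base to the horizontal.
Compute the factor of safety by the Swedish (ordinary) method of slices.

FS = 1.98

Ordinary method of slices: FS = Σ[c'·Δl_i + (W_i cosα_i)·tanφ'] / Σ W_i sinα_i, with Δl_i = b_i / cosα_i.
Slice 1: Δl = 2.7/cos(-2.5°) = 2.703 m; N'_1 = 57·cos(-2.5°) = 56.9; c'Δl = 31.08; W sinα = -2.5
Slice 2: Δl = 2.9/cos6.5° = 2.919 m; N'_2 = 172·cos6.5° = 170.9; c'Δl = 33.57; W sinα = 19.5
Slice 3: Δl = 2.7/cos15.7° = 2.805 m; N'_3 = 243·cos15.7° = 233.9; c'Δl = 32.25; W sinα = 65.8
Slice 4: Δl = 3.1/cos25.6° = 3.437 m; N'_4 = 256·cos25.6° = 230.9; c'Δl = 39.53; W sinα = 110.6
Slice 5: Δl = 1.9/cos34.9° = 2.317 m; N'_5 = 110·cos34.9° = 90.2; c'Δl = 26.64; W sinα = 62.9
Slice 6: Δl = 2.7/cos44.5° = 3.785 m; N'_6 = 68·cos44.5° = 48.5; c'Δl = 43.53; W sinα = 47.7
Σc'Δl = 206.6 kN/m; ΣN' = 831.4 kN/m; ΣW sinα = 304.0 kN/m
Resisting = 206.6 + 831.4·tan25.4° = 206.6 + 394.8 = 601.4 kN/m
FS = 601.4 / 304.0 = 1.978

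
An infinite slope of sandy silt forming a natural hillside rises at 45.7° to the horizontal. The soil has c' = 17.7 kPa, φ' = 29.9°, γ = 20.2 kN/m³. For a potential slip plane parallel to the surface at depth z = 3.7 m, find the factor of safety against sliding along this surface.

For an infinite slope with a slip plane parallel to the surface (no pore pressure): FS = [c' + γz cos²β tanφ'] / [γz sinβ cosβ].
γz = 20.2·3.7 = 74.74 kN/m²
Numerator = 17.7 + 74.74·cos²45.7°·tan29.9° = 17.7 + 74.74·0.4878·0.5750 = 38.664 kPa
Denominator = 74.74·sin45.7°·cos45.7° = 74.74·0.7157·0.6984 = 37.359 kPa
FS = 38.664 / 37.359 = 1.035

FS = 1.03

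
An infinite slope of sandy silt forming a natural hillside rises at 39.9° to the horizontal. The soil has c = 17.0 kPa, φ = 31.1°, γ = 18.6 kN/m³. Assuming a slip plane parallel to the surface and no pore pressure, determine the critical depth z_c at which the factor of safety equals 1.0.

Setting FS = 1.00 in FS = [c + γz cos²β tanφ] / [γz sinβ cosβ] and solving for z:
z = c / [γ cosβ (FS·sinβ − cosβ·tanφ)]
  = 17.0 / [18.6·cos39.9°·(1.00·sin39.9° − cos39.9°·tan31.1°)]
  = 17.0 / [18.6·0.7672·(1.00·0.6414 − 0.7672·0.6032)]
  = 17.0 / 2.5494 = 6.668 m

z_c = 6.67 m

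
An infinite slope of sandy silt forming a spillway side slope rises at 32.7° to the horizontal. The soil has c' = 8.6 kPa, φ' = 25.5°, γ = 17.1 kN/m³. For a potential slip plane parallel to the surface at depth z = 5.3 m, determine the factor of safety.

FS = 0.95

For an infinite slope with a slip plane parallel to the surface (no pore pressure): FS = [c' + γz cos²β tanφ'] / [γz sinβ cosβ].
γz = 17.1·5.3 = 90.63 kN/m²
Numerator = 8.6 + 90.63·cos²32.7°·tan25.5° = 8.6 + 90.63·0.7081·0.4770 = 39.212 kPa
Denominator = 90.63·sin32.7°·cos32.7° = 90.63·0.5402·0.8415 = 41.202 kPa
FS = 39.212 / 41.202 = 0.952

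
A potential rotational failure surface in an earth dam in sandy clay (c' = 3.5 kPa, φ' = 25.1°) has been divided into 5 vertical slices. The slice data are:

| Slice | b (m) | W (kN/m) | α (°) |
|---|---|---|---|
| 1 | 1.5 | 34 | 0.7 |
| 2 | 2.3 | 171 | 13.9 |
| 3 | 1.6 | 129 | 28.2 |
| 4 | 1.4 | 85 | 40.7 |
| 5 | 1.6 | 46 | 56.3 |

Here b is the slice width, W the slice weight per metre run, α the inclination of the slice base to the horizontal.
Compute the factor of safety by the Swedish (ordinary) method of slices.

Ordinary method of slices: FS = Σ[c'·Δl_i + (W_i cosα_i)·tanφ'] / Σ W_i sinα_i, with Δl_i = b_i / cosα_i.
Slice 1: Δl = 1.5/cos0.7° = 1.500 m; N'_1 = 34·cos0.7° = 34.0; c'Δl = 5.25; W sinα = 0.4
Slice 2: Δl = 2.3/cos13.9° = 2.369 m; N'_2 = 171·cos13.9° = 166.0; c'Δl = 8.29; W sinα = 41.1
Slice 3: Δl = 1.6/cos28.2° = 1.815 m; N'_3 = 129·cos28.2° = 113.7; c'Δl = 6.35; W sinα = 61.0
Slice 4: Δl = 1.4/cos40.7° = 1.847 m; N'_4 = 85·cos40.7° = 64.4; c'Δl = 6.46; W sinα = 55.4
Slice 5: Δl = 1.6/cos56.3° = 2.884 m; N'_5 = 46·cos56.3° = 25.5; c'Δl = 10.09; W sinα = 38.3
Σc'Δl = 36.5 kN/m; ΣN' = 403.6 kN/m; ΣW sinα = 196.2 kN/m
Resisting = 36.5 + 403.6·tan25.1° = 36.5 + 189.1 = 225.5 kN/m
FS = 225.5 / 196.2 = 1.150

FS = 1.15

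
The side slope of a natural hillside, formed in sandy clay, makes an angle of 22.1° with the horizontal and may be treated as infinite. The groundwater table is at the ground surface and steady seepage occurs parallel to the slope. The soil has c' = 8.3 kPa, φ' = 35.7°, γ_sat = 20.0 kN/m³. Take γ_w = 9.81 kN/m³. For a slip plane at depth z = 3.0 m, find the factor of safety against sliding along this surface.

FS = 1.30

With seepage parallel to the slope and the water table at the surface, the effective normal stress on the slip plane uses the buoyant unit weight γ' = γ_sat − γ_w while the driving shear stress uses γ_sat:
FS = [c' + γ' z cos²β tanφ'] / [γ_sat z sinβ cosβ]
γ' = 20.0 − 9.81 = 10.19 kN/m³
Numerator = 8.3 + 10.19·3.0·cos²22.1°·tan35.7° = 8.3 + 10.19·3.0·0.8585·0.7186 = 27.157 kPa
Denominator = 20.0·3.0·sin22.1°·cos22.1° = 20.0·3.0·0.3762·0.9265 = 20.915 kPa
FS = 27.157 / 20.915 = 1.298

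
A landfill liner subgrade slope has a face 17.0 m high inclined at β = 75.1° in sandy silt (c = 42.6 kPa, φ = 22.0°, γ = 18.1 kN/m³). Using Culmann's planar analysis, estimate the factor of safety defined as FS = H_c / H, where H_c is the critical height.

H_c = (4c/γ) · sinβ cosφ / [1 − cos(β − φ)]
    = (4·42.6/18.1) · sin75.1°·cos22.0° / [1 − cos53.1°]
    = 9.414 · 0.8960 / 0.3996 = 21.11 m
FS = H_c / H = 21.11 / 17.0 = 1.242

FS = 1.24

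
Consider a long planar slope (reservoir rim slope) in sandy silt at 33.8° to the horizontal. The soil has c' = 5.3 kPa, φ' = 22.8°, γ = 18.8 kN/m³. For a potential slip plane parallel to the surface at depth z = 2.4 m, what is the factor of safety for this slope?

FS = 0.88

For an infinite slope with a slip plane parallel to the surface (no pore pressure): FS = [c' + γz cos²β tanφ'] / [γz sinβ cosβ].
γz = 18.8·2.4 = 45.12 kN/m²
Numerator = 5.3 + 45.12·cos²33.8°·tan22.8° = 5.3 + 45.12·0.6905·0.4204 = 18.397 kPa
Denominator = 45.12·sin33.8°·cos33.8° = 45.12·0.5563·0.8310 = 20.858 kPa
FS = 18.397 / 20.858 = 0.882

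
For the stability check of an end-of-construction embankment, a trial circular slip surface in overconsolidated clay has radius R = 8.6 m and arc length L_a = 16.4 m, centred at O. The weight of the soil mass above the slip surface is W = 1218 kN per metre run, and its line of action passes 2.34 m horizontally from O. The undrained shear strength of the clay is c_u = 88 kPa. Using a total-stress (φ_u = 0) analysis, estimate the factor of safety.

Taking moments about the centre O, the resisting moment is provided by the undrained shear strength acting along the arc:
M_R = c_u·L_a·R = 88·16.40·8.6 = 12411.5 kN·m/m
M_D = W·d = 1218·2.34 = 2850.1 kN·m/m
FS = M_R / M_D = 12411.5 / 2850.1 = 4.355

FS = 4.35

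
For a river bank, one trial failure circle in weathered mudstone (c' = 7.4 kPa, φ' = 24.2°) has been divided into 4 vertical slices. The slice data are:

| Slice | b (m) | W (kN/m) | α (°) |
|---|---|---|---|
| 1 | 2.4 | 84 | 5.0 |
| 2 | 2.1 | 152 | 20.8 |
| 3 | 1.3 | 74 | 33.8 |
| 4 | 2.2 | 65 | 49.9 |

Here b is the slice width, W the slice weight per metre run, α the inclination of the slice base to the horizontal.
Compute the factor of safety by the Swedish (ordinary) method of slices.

Ordinary method of slices: FS = Σ[c'·Δl_i + (W_i cosα_i)·tanφ'] / Σ W_i sinα_i, with Δl_i = b_i / cosα_i.
Slice 1: Δl = 2.4/cos5.0° = 2.409 m; N'_1 = 84·cos5.0° = 83.7; c'Δl = 17.83; W sinα = 7.3
Slice 2: Δl = 2.1/cos20.8° = 2.246 m; N'_2 = 152·cos20.8° = 142.1; c'Δl = 16.62; W sinα = 54.0
Slice 3: Δl = 1.3/cos33.8° = 1.564 m; N'_3 = 74·cos33.8° = 61.5; c'Δl = 11.58; W sinα = 41.2
Slice 4: Δl = 2.2/cos49.9° = 3.415 m; N'_4 = 65·cos49.9° = 41.9; c'Δl = 25.27; W sinα = 49.7
Σc'Δl = 71.3 kN/m; ΣN' = 329.1 kN/m; ΣW sinα = 152.2 kN/m
Resisting = 71.3 + 329.1·tan24.2° = 71.3 + 147.9 = 219.2 kN/m
FS = 219.2 / 152.2 = 1.441

FS = 1.44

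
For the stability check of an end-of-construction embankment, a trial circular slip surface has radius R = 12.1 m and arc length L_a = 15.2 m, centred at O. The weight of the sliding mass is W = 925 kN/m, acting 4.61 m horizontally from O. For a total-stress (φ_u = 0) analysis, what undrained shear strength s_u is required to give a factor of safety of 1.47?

s_u = 34.1 kPa

FS = s_u·L_a·R / (W·d), so s_u = FS·W·d / (L_a·R).
s_u = 1.47·925·4.61 / (15.20·12.1) = 6268.4 / 183.92 = 34.08 kPa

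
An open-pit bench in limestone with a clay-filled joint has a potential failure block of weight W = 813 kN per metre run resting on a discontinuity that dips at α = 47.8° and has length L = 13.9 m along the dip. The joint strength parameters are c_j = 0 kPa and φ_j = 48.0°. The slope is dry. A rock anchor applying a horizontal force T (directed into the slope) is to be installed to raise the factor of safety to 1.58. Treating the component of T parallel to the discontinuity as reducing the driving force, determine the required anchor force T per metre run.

T = 183 kN/m

Resolving forces along and normal to the sliding plane, with the horizontal anchor force T adding T·sinα to the effective normal force and T·cosα acting up the plane against the driving force:
FS = [c_jL + (W cosα + T sinα) tanφ_j] / [W sinα − T cosα]
Without the anchor: N' = 546.1 kN/m, driving T_d = 602.3 kN/m, resisting R = 0·13.9 + 546.1·tan48.0° = 606.5 kN/m, FS = 1.01.
Setting FS = 1.58 and solving for T:
1.58·(602.3 − T cos47.8°) = 606.5 + T sin47.8°·tan48.0°
T·(sin47.8°·tan48.0° + 1.58·cos47.8°) = 1.58·602.3 − 606.5
T·(0.7408·1.1106 + 1.58·0.6717) = 951.6 − 606.5 = 345.1
T·1.8841 = 345.1
T = 183.2 kN/m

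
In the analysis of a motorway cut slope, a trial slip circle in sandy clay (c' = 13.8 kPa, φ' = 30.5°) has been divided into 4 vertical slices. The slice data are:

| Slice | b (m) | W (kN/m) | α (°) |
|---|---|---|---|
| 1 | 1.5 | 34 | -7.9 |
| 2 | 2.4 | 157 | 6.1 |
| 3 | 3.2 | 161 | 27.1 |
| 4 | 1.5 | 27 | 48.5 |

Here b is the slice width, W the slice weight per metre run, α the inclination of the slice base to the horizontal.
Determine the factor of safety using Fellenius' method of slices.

FS = 3.24

Ordinary method of slices: FS = Σ[c'·Δl_i + (W_i cosα_i)·tanφ'] / Σ W_i sinα_i, with Δl_i = b_i / cosα_i.
Slice 1: Δl = 1.5/cos(-7.9°) = 1.514 m; N'_1 = 34·cos(-7.9°) = 33.7; c'Δl = 20.90; W sinα = -4.7
Slice 2: Δl = 2.4/cos6.1° = 2.414 m; N'_2 = 157·cos6.1° = 156.1; c'Δl = 33.31; W sinα = 16.7
Slice 3: Δl = 3.2/cos27.1° = 3.595 m; N'_3 = 161·cos27.1° = 143.3; c'Δl = 49.61; W sinα = 73.3
Slice 4: Δl = 1.5/cos48.5° = 2.264 m; N'_4 = 27·cos48.5° = 17.9; c'Δl = 31.24; W sinα = 20.2
Σc'Δl = 135.1 kN/m; ΣN' = 351.0 kN/m; ΣW sinα = 105.6 kN/m
Resisting = 135.1 + 351.0·tan30.5° = 135.1 + 206.8 = 341.8 kN/m
FS = 341.8 / 105.6 = 3.238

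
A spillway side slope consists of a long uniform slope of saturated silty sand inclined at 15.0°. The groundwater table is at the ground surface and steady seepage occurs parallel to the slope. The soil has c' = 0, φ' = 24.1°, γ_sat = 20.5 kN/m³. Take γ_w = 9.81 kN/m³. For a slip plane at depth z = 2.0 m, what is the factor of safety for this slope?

With seepage parallel to the slope and the water table at the surface, the effective normal stress on the slip plane uses the buoyant unit weight γ' = γ_sat − γ_w while the driving shear stress uses γ_sat:
FS = [c' + γ' z cos²β tanφ'] / [γ_sat z sinβ cosβ]
(For c' = 0 this reduces to FS = (γ'/γ_sat)·tanφ'/tanβ.)
γ' = 20.5 − 9.81 = 10.69 kN/m³
Numerator = 0.0 + 10.69·2.0·cos²15.0°·tan24.1° = 0.0 + 10.69·2.0·0.9330·0.4473 = 8.923 kPa
Denominator = 20.5·2.0·sin15.0°·cos15.0° = 20.5·2.0·0.2588·0.9659 = 10.250 kPa
FS = 8.923 / 10.250 = 0.871

FS = 0.87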